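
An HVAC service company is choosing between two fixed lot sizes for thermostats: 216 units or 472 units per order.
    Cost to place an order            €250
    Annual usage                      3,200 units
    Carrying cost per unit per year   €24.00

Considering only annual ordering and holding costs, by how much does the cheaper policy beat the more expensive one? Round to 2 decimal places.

TC(Q) = (D/Q)S + (Q/2)H
TC(216) = (3,200/216)×250 + (216/2)×24 = €6,295.70
TC(472) = (3,200/472)×250 + (472/2)×24 = €7,358.92
Cheaper: Q = 216.  Difference = €1,063.21

€1,063.21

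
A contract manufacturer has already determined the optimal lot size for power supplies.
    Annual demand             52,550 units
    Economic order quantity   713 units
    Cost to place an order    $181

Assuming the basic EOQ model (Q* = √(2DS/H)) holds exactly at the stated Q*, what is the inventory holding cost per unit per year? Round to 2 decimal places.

$37.42

Since Q* = (2DS/H)^½, squaring gives Q*²·H = 2DS.
H = 2DS / Q² = 2 × 52,550 × 181 / 713² = 37.4199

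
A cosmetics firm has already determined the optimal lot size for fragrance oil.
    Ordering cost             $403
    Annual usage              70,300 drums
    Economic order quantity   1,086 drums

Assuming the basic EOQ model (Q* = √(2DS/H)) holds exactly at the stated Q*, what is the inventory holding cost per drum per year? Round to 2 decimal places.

$48.04

From Q* = √(2DS/H) ⇒ Q*² = 2DS/H.
H = 2DS / Q² = 2 × 70,300 × 403 / 1,086² = 48.0431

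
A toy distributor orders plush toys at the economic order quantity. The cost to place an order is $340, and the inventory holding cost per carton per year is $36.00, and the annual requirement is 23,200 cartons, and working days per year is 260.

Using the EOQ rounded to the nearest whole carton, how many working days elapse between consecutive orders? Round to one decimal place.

2DS/H = 2·23,200·340/36 = 438,222.22
EOQ = √438,222.22 ≈ 661.98 → Q = 662 cartons
Days between orders = 260 / (D/Q) = 260 / 35.045 ≈ 7.419

7.4 days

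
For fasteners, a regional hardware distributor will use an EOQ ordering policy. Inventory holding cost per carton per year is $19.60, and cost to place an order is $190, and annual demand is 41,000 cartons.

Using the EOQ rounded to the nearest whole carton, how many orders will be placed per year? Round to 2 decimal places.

45.96 orders per year

Optimal lot size Q* = (2 × 41,000 × $190 / $19.6)^½ ≈ 891.57 → Q = 892
Orders per year = D/Q = 41,000 / 892 = 45.964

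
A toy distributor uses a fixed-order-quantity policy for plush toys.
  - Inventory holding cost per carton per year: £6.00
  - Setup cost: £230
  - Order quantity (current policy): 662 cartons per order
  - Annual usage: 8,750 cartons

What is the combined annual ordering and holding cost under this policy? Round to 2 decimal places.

£5,026.03

Annual ordering cost = (D/Q)·S = (8,750/662) × 230 = £3,040.03
Annual holding cost  = (Q/2)·H = (662/2) × 6 = £1,986.00
Total = £3,040.03 + £1,986.00 = £5,026.03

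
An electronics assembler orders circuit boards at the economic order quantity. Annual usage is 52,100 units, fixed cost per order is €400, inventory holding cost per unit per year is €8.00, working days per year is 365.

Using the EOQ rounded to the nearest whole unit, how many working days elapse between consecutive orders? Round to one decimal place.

16.0 days

2DS/H = 2·52,100·400/8 = 5,210,000.00
EOQ = √5,210,000.00 ≈ 2,282.54 → Q = 2,283 units
T = Q/D × 365 days = 2,283/52,100 × 365 = 15.994 days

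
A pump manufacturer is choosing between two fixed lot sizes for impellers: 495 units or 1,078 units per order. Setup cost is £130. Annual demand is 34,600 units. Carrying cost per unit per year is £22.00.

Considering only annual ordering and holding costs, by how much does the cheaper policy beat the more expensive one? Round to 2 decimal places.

For each Q, cost = (D/Q)·S + (Q/2)·H.
TC(495) = (34,600/495)×130 + (495/2)×22 = £14,531.87
TC(1,078) = (34,600/1,078)×130 + (1,078/2)×22 = £16,030.54
Lots of 495 are cheaper by £1,498.67.

£1,498.67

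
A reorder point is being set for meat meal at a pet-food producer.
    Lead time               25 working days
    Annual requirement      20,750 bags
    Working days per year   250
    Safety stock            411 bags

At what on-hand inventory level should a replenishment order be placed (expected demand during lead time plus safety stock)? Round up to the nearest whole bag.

Daily demand d = 20,750 / 250 = 83.000 bags/day
Demand during lead time = 83.000 × 25 = 2,075.00
Reorder point = 2,075.00 + 411 = 2,486.00 → round up

2,486 bags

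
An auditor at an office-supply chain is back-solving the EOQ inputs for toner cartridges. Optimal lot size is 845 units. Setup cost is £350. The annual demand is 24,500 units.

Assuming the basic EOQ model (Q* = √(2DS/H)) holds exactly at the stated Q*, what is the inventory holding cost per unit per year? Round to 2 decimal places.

£24.02

From Q* = √(2DS/H) ⇒ Q*² = 2DS/H.
H = 2DS / Q² = 2 × 24,500 × 350 / 845² = 24.0188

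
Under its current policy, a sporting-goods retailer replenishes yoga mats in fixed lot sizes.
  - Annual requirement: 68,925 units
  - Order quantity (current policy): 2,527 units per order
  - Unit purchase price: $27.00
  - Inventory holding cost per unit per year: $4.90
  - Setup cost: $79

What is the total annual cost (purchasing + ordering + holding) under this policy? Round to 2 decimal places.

$1,869,320.91

Orders/yr = 68,925/2,527 = 27.275; ordering cost = 27.275 × $79 = $2,154.76
Average inventory = 2,527/2 = 1263.5; holding cost = 1263.5 × $4.9 = $6,191.15
Purchase cost = D·C = 68,925 × 27 = $1,860,975.00
Total = $2,154.76 + $6,191.15 + $1,860,975.00 = $1,869,320.91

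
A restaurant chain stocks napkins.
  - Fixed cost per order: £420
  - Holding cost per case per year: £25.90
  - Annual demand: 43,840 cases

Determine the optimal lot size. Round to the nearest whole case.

2DS/H = 2·43,840·420/25.9 = 1,421,837.84
EOQ = √1,421,837.84 ≈ 1,192.41

1,192 cases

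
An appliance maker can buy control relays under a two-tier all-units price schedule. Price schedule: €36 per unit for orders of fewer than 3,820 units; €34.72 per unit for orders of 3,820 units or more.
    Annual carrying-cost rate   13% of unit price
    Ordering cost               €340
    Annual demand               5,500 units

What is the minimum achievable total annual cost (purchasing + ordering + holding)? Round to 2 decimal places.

H₁ = 13%×€36 = €4.6800;  H₂ = 13%×€34.72 = €4.5136
EOQ₁ = √(2×5,500×340/4.6800) = 893.95  (< 3,820, feasible at tier 1)
EOQ₂ = √(2×5,500×340/4.5136) = 910.28  (< 3,820 → use Q = 3,820 at tier-2 price)
TC(tier 1 (EOQ₁), Q≈893.9) = €202,183.68
TC(tier 2, Q≈3,820.0) = €200,070.50
Minimum at tier 2: €200,070.50

€200,070.50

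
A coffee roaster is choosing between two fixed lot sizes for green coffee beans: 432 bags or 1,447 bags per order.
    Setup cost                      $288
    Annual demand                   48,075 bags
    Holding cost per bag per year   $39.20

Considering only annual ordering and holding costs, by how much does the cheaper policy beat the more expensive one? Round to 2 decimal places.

Annual cost at Q: ordering D·S/Q plus holding Q·H/2.
TC(432) = (48,075/432)×288 + (432/2)×39.2 = $40,517.20
TC(1,447) = (48,075/1,447)×288 + (1,447/2)×39.2 = $37,929.69
Cheaper: Q = 1,447.  Difference = $2,587.51

$2,587.51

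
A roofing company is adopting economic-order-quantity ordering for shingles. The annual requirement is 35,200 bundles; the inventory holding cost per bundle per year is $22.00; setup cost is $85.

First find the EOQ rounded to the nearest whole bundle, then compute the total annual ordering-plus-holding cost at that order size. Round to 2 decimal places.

2DS/H = 2·35,200·85/22 = 272,000.00
EOQ = √272,000.00 ≈ 521.54 → Q = 522 bundles
Orders/yr = 35,200/522 = 67.433; ordering cost = 67.433 × $85 = $5,731.80
Average inventory = 522/2 = 261; holding cost = 261 × $22 = $5,742.00
Total = $5,731.80 + $5,742.00 = $11,473.80

$11,473.80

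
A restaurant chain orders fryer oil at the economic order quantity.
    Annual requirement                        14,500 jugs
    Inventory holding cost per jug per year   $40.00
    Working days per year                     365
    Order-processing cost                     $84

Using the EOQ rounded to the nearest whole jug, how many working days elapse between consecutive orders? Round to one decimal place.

6.2 days

Optimal lot size Q* = (2 × 14,500 × $84 / $40)^½ ≈ 246.78 → Q = 247 jugs
Days between orders = 365 / (D/Q) = 365 / 58.704 ≈ 6.218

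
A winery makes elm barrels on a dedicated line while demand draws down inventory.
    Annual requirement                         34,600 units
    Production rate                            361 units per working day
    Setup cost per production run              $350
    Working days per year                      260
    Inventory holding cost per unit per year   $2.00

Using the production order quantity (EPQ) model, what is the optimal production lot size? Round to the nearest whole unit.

4,380 units

d = 34,600/260 = 133.0769 units/day;  effective holding cost H(1 − d/p) = 2·(1 − 133.0769/361) = 1.26273
Q* = √(2DS / H_eff) = √(2·34,600·350 / 1.26273) ≈ 4,379.57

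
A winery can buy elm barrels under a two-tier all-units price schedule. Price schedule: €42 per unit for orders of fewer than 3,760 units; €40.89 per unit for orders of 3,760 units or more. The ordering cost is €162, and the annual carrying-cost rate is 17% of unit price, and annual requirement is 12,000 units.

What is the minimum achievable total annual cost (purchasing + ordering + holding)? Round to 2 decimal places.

€504,265.47

H₁ = 17%×€42 = €7.1400;  H₂ = 17%×€40.89 = €6.9513
EOQ₁ = √(2×12,000×162/7.1400) = 737.93  (< 3,760, feasible at tier 1)
EOQ₂ = √(2×12,000×162/6.9513) = 747.88  (< 3,760 → use Q = 3,760 at tier-2 price)
TC(tier 1 (EOQ₁), Q≈737.9) = €509,268.81
TC(tier 2, Q≈3,760.0) = €504,265.47
Minimum at tier 2: €504,265.47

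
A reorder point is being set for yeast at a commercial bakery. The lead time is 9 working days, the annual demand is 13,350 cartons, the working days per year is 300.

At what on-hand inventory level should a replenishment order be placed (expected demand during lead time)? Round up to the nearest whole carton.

401 cartons

Daily demand d = 13,350 / 300 = 44.500 cartons/day
Demand during lead time = 44.500 × 9 = 400.50
Reorder point = 400.50 → round up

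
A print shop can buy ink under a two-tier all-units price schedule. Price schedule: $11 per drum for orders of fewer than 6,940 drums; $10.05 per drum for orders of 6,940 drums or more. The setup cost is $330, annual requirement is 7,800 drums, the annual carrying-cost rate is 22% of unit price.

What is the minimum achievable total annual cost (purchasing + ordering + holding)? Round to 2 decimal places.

$86,433.06

H₁ = 22%×$11 = $2.4200;  H₂ = 22%×$10.05 = $2.2110
EOQ₁ = √(2×7,800×330/2.4200) = 1,458.52  (< 6,940, feasible at tier 1)
EOQ₂ = √(2×7,800×330/2.2110) = 1,525.90  (< 6,940 → use Q = 6,940 at tier-2 price)
TC(tier 1 (EOQ₁), Q≈1,458.5) = $89,329.61
TC(tier 2, Q≈6,940.0) = $86,433.06
Minimum at tier 2: $86,433.06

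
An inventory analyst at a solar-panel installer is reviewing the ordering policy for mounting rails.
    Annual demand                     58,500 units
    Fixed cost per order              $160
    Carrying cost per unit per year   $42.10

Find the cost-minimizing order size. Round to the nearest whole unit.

EOQ = √(2DS/H) = √(2 × 58,500 × 160 / 42.1)
    = √(444,655.58) ≈ 666.83

667 units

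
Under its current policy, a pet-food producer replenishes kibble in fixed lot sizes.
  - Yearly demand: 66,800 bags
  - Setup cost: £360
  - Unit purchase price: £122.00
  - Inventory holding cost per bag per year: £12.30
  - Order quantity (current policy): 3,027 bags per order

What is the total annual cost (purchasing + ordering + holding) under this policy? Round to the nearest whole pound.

£8,176,161

Orders/yr = 66,800/3,027 = 22.068; ordering cost = 22.068 × £360 = £7,944.50
Average inventory = 3,027/2 = 1513.5; holding cost = 1513.5 × £12.3 = £18,616.05
Purchase cost = D·C = 66,800 × 122 = £8,149,600.00
Total = £7,944.50 + £18,616.05 + £8,149,600.00 = £8,176,160.55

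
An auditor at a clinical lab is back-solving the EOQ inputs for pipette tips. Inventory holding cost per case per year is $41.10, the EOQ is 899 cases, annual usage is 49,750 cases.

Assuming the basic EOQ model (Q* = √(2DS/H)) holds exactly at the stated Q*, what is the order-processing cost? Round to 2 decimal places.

EOQ relation: Q² = 2DS/H, so rearrange for the unknown.
S = Q²H / (2D) = 899² × 41.1 / (2 × 49,750) = 333.8398

$333.84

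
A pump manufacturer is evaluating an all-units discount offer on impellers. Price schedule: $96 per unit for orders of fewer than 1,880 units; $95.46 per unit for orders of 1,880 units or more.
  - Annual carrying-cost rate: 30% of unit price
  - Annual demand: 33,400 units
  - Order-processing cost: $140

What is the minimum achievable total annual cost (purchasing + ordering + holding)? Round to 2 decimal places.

H₁ = 30%×$96 = $28.8000;  H₂ = 30%×$95.46 = $28.6380
EOQ₁ = √(2×33,400×140/28.8000) = 569.84  (< 1,880, feasible at tier 1)
EOQ₂ = √(2×33,400×140/28.6380) = 571.45  (< 1,880 → use Q = 1,880 at tier-2 price)
TC(tier 1 (EOQ₁), Q≈569.8) = $3,222,811.51
TC(tier 2, Q≈1,880.0) = $3,217,770.95
Minimum at tier 2: $3,217,770.95

$3,217,770.95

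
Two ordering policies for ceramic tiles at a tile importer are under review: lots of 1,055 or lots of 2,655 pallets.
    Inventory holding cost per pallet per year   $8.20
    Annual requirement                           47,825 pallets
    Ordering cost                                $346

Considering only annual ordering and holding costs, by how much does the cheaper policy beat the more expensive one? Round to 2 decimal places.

$2,892.23

For each Q, cost = (D/Q)·S + (Q/2)·H.
TC(1,055) = (47,825/1,055)×346 + (1,055/2)×8.2 = $20,010.29
TC(2,655) = (47,825/2,655)×346 + (2,655/2)×8.2 = $17,118.06
|ΔTC| = |$20,010.29 − $17,118.06| = $2,892.23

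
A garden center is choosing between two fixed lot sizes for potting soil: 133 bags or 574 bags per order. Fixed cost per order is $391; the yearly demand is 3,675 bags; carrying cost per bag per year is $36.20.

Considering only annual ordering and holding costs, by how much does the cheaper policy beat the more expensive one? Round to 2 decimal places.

For each Q, cost = (D/Q)·S + (Q/2)·H.
TC(133) = (3,675/133)×391 + (133/2)×36.2 = $13,211.25
TC(574) = (3,675/574)×391 + (574/2)×36.2 = $12,892.75
Cheaper: Q = 574.  Difference = $318.49

$318.49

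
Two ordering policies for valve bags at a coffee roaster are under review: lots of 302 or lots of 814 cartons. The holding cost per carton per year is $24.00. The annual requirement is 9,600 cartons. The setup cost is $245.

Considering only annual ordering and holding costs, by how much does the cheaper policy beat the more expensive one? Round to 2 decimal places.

$1,245.36

Annual cost at Q: ordering D·S/Q plus holding Q·H/2.
TC(302) = (9,600/302)×245 + (302/2)×24 = $11,412.08
TC(814) = (9,600/814)×245 + (814/2)×24 = $12,657.43
|ΔTC| = |$11,412.08 − $12,657.43| = $1,245.36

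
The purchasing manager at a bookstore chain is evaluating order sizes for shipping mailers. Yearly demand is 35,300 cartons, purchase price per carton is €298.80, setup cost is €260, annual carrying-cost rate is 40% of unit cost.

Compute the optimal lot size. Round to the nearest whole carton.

392 cartons

H = i·C = 0.4 × €298.8 = €119.5200 per carton-year
Q* = √(2·D·S / H) = √(2·35,300·260 / 119.52) = √153,581.0 ≈ 391.89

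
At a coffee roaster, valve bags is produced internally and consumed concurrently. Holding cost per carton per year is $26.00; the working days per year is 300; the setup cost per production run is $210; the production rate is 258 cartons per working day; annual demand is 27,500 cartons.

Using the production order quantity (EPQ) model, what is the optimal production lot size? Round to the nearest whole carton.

830 cartons

d = 27,500/300 = 91.6667 cartons/day;  effective holding cost H(1 − d/p) = 26·(1 − 91.6667/258) = 16.76227
Q* = √(2DS / H_eff) = √(2·27,500·210 / 16.76227) ≈ 830.09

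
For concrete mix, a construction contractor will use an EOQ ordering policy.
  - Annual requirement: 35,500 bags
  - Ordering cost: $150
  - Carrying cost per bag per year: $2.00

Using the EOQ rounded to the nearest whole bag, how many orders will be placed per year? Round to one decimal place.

15.4 orders per year

Optimal lot size Q* = (2 × 35,500 × $150 / $2)^½ ≈ 2,307.60 → Q = 2,308
Orders per year = D/Q = 35,500 / 2,308 = 15.381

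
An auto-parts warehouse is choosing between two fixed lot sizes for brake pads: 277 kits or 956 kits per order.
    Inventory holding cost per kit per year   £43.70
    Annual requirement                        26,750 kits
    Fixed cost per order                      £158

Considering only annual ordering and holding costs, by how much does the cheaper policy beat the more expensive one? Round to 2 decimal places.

£3,999.05

Annual cost at Q: ordering D·S/Q plus holding Q·H/2.
TC(277) = (26,750/277)×158 + (277/2)×43.7 = £21,310.57
TC(956) = (26,750/956)×158 + (956/2)×43.7 = £25,309.63
|ΔTC| = |£21,310.57 − £25,309.63| = £3,999.05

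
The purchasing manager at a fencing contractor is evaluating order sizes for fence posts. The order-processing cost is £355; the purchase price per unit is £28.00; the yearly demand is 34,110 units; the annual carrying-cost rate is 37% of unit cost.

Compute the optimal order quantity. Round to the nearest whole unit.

Holding cost per unit per year: H = 37% × £28 = £10.3600
EOQ = √(2DS/H) = √(2 × 34,110 × 355 / 10.36)
    = √(2,337,654.44) ≈ 1,528.94

1,529 units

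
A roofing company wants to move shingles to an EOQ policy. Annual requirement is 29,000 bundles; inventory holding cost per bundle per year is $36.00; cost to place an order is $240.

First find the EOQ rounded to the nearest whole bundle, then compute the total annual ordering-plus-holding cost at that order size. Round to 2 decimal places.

Optimal lot size Q* = (2 × 29,000 × $240 / $36)^½ ≈ 621.83 → Q = 622 bundles
Annual ordering cost = (D/Q)·S = (29,000/622) × 240 = $11,189.71
Annual holding cost  = (Q/2)·H = (622/2) × 36 = $11,196.00
Total = $11,189.71 + $11,196.00 = $22,385.71

$22,385.71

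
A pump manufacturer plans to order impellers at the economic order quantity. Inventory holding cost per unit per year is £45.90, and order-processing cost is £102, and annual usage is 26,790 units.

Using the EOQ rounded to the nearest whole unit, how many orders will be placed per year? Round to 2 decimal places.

2DS/H = 2·26,790·102/45.9 = 119,066.67
EOQ = √119,066.67 ≈ 345.06 → Q = 345
N = D/Q = 26,790/345 ≈ 77.652 orders/yr

77.65 orders per year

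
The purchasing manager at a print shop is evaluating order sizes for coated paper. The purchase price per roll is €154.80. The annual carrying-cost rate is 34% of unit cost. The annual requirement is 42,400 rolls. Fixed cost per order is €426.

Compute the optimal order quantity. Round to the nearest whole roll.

Holding cost per roll per year: H = 34% × €154.8 = €52.6320
Optimal lot size Q* = (2 × 42,400 × €426 / €52.632)^½ ≈ 828.47

828 rolls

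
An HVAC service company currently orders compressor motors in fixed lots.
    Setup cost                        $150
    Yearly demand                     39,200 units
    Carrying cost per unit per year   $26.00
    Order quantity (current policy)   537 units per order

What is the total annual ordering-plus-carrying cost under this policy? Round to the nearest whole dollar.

Ordering: D/Q × S = 39,200/537 × $150 = $10,949.72
Holding:  Q/2 × H = 537/2 × $26 = $6,981.00
Total = $10,949.72 + $6,981.00 = $17,930.72

$17,931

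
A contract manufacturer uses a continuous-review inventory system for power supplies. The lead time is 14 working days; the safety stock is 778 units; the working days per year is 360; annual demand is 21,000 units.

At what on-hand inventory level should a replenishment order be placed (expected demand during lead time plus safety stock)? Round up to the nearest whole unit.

Daily demand d = 21,000 / 360 = 58.333 units/day
Demand during lead time = 58.333 × 14 = 816.67
Reorder point = 816.67 + 778 = 1,594.67 → round up

1,595 units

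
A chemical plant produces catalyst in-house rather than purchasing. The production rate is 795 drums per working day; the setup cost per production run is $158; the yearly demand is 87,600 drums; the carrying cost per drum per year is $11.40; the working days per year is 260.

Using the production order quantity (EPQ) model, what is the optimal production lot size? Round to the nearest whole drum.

2,053 drums

d = 87,600/260 = 336.9231 drums/day;  effective holding cost H(1 − d/p) = 11.4·(1 − 336.9231/795) = 6.56865
Q* = √(2DS / H_eff) = √(2·87,600·158 / 6.56865) ≈ 2,052.85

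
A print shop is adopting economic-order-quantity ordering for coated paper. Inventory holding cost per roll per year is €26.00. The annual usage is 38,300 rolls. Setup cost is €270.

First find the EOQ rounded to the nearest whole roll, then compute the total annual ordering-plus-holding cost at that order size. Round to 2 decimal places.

€23,189.05

2DS/H = 2·38,300·270/26 = 795,461.54
EOQ = √795,461.54 ≈ 891.89 → Q = 892 rolls
Orders/yr = 38,300/892 = 42.937; ordering cost = 42.937 × €270 = €11,593.05
Average inventory = 892/2 = 446; holding cost = 446 × €26 = €11,596.00
Total = €11,593.05 + €11,596.00 = €23,189.05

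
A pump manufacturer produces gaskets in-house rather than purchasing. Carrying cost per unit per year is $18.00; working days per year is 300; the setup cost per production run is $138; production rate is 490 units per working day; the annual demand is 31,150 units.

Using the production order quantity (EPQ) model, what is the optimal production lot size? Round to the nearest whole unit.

Daily demand d = 31,150/300 = 103.833; p = 490; 1 − d/p = 0.78810
EPQ = √(2DS / (H(1 − d/p)))
    = √(2 × 31,150 × 138 / (18 × 0.78810)) ≈ 778.50

778 units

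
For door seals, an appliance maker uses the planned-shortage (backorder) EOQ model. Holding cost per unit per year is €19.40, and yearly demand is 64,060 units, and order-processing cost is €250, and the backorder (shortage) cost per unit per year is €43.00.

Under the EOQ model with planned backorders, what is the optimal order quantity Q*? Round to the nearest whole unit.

Basic EOQ = √(2·64,060·250/19.4) = 1,284.924
Backorder adjustment √((H+b)/b) = √((19.4+43)/43) = 1.2046
Q* = 1,284.924 × 1.2046 ≈ 1,547.87

1,548 units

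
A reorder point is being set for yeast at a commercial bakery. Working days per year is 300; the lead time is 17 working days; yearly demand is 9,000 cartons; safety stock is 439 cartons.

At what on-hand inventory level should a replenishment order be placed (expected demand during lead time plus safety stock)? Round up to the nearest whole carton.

949 cartons

Daily demand d = 9,000 / 300 = 30.000 cartons/day
Demand during lead time = 30.000 × 17 = 510.00
Reorder point = 510.00 + 439 = 949.00 → round up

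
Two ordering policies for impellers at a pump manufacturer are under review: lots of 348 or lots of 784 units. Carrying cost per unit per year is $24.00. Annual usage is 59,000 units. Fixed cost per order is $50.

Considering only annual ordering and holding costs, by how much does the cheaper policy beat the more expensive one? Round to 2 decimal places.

$517.74

For each Q, cost = (D/Q)·S + (Q/2)·H.
TC(348) = (59,000/348)×50 + (348/2)×24 = $12,653.01
TC(784) = (59,000/784)×50 + (784/2)×24 = $13,170.76
Cheaper: Q = 348.  Difference = $517.74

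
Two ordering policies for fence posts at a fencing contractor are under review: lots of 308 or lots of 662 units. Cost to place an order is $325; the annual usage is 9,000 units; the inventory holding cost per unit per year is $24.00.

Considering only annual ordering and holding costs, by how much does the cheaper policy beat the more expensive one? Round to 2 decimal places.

For each Q, cost = (D/Q)·S + (Q/2)·H.
TC(308) = (9,000/308)×325 + (308/2)×24 = $13,192.75
TC(662) = (9,000/662)×325 + (662/2)×24 = $12,362.43
Lots of 662 are cheaper by $830.32.

$830.32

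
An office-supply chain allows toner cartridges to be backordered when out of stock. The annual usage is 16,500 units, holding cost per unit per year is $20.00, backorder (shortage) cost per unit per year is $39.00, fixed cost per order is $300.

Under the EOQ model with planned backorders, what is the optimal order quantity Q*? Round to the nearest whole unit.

865 units

Q* = √(2DS/H) · √((H + b)/b)
   = √(2 × 16,500 × 300 / 20) · √((20 + 39) / 39)
   = 703.562 × 1.2300 ≈ 865.36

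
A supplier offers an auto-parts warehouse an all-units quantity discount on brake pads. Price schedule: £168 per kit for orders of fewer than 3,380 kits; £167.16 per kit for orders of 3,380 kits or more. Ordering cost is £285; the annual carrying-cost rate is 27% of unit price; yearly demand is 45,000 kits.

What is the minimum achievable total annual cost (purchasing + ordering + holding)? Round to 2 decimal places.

£7,594,109.88

H₁ = 27%×£168 = £45.3600;  H₂ = 27%×£167.16 = £45.1332
EOQ₁ = √(2×45,000×285/45.3600) = 751.98  (< 3,380, feasible at tier 1)
EOQ₂ = √(2×45,000×285/45.1332) = 753.87  (< 3,380 → use Q = 3,380 at tier-2 price)
TC(tier 1 (EOQ₁), Q≈752.0) = £7,594,109.88
TC(tier 2, Q≈3,380.0) = £7,602,269.49
Minimum at tier 1 (EOQ₁): £7,594,109.88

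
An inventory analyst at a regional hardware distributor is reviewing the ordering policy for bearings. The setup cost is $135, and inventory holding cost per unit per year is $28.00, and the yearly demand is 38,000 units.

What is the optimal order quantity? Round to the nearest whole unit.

605 units

EOQ = √(2DS/H) = √(2 × 38,000 × 135 / 28)
    = √(366,428.57) ≈ 605.33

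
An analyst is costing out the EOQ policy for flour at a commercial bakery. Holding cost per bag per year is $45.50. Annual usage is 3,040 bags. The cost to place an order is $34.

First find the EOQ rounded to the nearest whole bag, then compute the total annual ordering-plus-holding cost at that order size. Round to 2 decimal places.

EOQ = √(2DS/H) = √(2 × 3,040 × 34 / 45.5)
    = √(4,543.30) ≈ 67.40 → Q = 67 bags
Annual ordering cost = (D/Q)·S = (3,040/67) × 34 = $1,542.69
Annual holding cost  = (Q/2)·H = (67/2) × 45.5 = $1,524.25
Total = $1,542.69 + $1,524.25 = $3,066.94

$3,066.94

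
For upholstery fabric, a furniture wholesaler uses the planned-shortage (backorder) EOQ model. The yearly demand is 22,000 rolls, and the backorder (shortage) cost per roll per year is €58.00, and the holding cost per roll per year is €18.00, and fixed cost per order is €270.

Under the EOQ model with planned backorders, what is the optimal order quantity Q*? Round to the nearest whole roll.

930 rolls

Q* = √(2DS/H) · √((H + b)/b)
   = √(2 × 22,000 × 270 / 18) · √((18 + 58) / 58)
   = 812.404 × 1.1447 ≈ 929.96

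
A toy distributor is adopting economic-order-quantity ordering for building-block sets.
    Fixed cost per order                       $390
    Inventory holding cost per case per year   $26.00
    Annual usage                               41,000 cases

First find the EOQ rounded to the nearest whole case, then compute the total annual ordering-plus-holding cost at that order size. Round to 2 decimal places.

EOQ = √(2DS/H) = √(2 × 41,000 × 390 / 26)
    = √(1,230,000.00) ≈ 1,109.05 → Q = 1,109 cases
Orders/yr = 41,000/1,109 = 36.970; ordering cost = 36.970 × $390 = $14,418.39
Average inventory = 1,109/2 = 554.5; holding cost = 554.5 × $26 = $14,417.00
Total = $14,418.39 + $14,417.00 = $28,835.39

$28,835.39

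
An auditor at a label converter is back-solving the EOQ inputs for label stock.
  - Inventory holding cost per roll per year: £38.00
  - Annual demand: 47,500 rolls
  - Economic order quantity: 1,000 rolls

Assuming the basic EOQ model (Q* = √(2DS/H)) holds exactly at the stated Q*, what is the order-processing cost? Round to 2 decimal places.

Since Q* = (2DS/H)^½, squaring gives Q*²·H = 2DS.
S = Q²H / (2D) = 1,000² × 38 / (2 × 47,500) = 400.0000

£400.00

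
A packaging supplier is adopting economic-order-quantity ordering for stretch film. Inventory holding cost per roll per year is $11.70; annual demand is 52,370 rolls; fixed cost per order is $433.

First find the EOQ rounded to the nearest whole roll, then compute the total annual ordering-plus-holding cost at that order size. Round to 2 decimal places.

$23,035.26

Q* = √(2·D·S / H) = √(2·52,370·433 / 11.7) = √3,876,275.2 ≈ 1,968.83 → Q = 1,969 rolls
Annual ordering cost = (D/Q)·S = (52,370/1,969) × 433 = $11,516.61
Annual holding cost  = (Q/2)·H = (1,969/2) × 11.7 = $11,518.65
Total = $11,516.61 + $11,518.65 = $23,035.26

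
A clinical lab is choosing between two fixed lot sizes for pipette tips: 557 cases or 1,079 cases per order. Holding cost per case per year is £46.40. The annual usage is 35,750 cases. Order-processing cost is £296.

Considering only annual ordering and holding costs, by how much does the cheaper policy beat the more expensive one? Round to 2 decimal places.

Annual cost at Q: ordering D·S/Q plus holding Q·H/2.
TC(557) = (35,750/557)×296 + (557/2)×46.4 = £31,920.60
TC(1,079) = (35,750/1,079)×296 + (1,079/2)×46.4 = £34,840.03
Lots of 557 are cheaper by £2,919.42.

£2,919.42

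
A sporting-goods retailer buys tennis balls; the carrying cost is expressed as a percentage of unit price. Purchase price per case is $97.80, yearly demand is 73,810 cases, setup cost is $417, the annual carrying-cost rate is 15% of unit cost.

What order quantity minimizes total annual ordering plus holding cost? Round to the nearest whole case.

Carrying cost H = $97.8 × 15% = $14.6700/case/yr
Optimal lot size Q* = (2 × 73,810 × $417 / $14.67)^½ ≈ 2,048.45

2,048 cases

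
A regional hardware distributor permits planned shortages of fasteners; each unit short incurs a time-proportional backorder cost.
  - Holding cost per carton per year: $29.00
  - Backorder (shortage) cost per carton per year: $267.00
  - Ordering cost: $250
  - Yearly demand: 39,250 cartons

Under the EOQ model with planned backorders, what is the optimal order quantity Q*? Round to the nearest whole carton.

866 cartons

Basic EOQ = √(2·39,250·250/29) = 822.632
Backorder adjustment √((H+b)/b) = √((29+267)/267) = 1.0529
Q* = 822.632 × 1.0529 ≈ 866.16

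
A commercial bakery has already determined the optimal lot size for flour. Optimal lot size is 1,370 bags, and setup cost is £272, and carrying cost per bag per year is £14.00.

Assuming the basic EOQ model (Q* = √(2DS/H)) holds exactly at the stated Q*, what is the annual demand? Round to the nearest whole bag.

Since Q* = (2DS/H)^½, squaring gives Q*²·H = 2DS.
D = Q²H / (2S) = 1,370² × 14 / (2 × 272) = 48,302.57

48,303 bags per year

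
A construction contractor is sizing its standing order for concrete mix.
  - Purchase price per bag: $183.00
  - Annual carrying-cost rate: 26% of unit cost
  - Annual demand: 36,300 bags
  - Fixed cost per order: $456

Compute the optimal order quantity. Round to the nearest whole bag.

Carrying cost H = $183 × 26% = $47.5800/bag/yr
Optimal lot size Q* = (2 × 36,300 × $456 / $47.58)^½ ≈ 834.14

834 bags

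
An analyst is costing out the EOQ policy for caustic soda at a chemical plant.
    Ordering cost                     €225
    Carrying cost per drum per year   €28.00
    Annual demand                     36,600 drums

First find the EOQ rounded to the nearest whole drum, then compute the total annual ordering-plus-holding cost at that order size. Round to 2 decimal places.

€21,474.64

2DS/H = 2·36,600·225/28 = 588,214.29
EOQ = √588,214.29 ≈ 766.95 → Q = 767 drums
Orders/yr = 36,600/767 = 47.718; ordering cost = 47.718 × €225 = €10,736.64
Average inventory = 767/2 = 383.5; holding cost = 383.5 × €28 = €10,738.00
Total = €10,736.64 + €10,738.00 = €21,474.64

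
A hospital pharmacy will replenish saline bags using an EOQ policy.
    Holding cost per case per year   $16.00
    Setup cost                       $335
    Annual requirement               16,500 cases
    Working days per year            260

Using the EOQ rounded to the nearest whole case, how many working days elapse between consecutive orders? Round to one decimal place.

EOQ = √(2DS/H) = √(2 × 16,500 × 335 / 16)
    = √(690,937.50) ≈ 831.23 → Q = 831 cases
T = Q/D × 260 days = 831/16,500 × 260 = 13.095 days

13.1 days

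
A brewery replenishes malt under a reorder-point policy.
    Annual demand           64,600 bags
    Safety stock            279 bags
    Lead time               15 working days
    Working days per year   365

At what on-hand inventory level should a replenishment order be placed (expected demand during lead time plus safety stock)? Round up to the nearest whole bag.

2,934 bags

Daily demand d = 64,600 / 365 = 176.986 bags/day
Demand during lead time = 176.986 × 15 = 2,654.79
Reorder point = 2,654.79 + 279 = 2,933.79 → round up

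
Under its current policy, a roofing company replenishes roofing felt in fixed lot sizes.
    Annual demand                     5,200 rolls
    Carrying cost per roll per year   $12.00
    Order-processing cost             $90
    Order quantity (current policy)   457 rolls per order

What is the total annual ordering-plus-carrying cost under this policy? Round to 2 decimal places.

$3,766.07

Ordering: D/Q × S = 5,200/457 × $90 = $1,024.07
Holding:  Q/2 × H = 457/2 × $12 = $2,742.00
Total = $1,024.07 + $2,742.00 = $3,766.07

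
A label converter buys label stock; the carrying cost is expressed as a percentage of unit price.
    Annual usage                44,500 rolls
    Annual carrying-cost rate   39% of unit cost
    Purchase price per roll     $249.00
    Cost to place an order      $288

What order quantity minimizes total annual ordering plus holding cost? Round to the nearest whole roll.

514 rolls

H = i·C = 0.39 × $249 = $97.1100 per roll-year
2DS/H = 2·44,500·288/97.11 = 263,948.10
EOQ = √263,948.10 ≈ 513.76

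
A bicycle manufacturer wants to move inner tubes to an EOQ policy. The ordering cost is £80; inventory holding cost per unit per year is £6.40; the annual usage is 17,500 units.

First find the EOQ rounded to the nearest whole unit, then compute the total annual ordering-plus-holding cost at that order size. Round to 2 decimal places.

EOQ = √(2DS/H) = √(2 × 17,500 × 80 / 6.4)
    = √(437,500.00) ≈ 661.44 → Q = 661 units
Orders/yr = 17,500/661 = 26.475; ordering cost = 26.475 × £80 = £2,118.00
Average inventory = 661/2 = 330.5; holding cost = 330.5 × £6.4 = £2,115.20
Total = £2,118.00 + £2,115.20 = £4,233.20

£4,233.20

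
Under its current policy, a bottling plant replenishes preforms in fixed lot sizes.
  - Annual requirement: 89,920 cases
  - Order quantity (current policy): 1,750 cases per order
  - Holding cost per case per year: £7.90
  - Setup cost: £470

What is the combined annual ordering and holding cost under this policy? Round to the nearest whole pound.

£31,062

Ordering: D/Q × S = 89,920/1,750 × £470 = £24,149.94
Holding:  Q/2 × H = 1,750/2 × £7.9 = £6,912.50
Total = £24,149.94 + £6,912.50 = £31,062.44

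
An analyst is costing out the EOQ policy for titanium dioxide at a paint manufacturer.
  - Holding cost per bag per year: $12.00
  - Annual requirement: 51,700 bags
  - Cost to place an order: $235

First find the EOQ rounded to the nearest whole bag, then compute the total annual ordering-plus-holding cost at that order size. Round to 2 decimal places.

Optimal lot size Q* = (2 × 51,700 × $235 / $12)^½ ≈ 1,423.00 → Q = 1,423 bags
Ordering: D/Q × S = 51,700/1,423 × $235 = $8,537.95
Holding:  Q/2 × H = 1,423/2 × $12 = $8,538.00
Total = $8,537.95 + $8,538.00 = $17,075.95

$17,075.95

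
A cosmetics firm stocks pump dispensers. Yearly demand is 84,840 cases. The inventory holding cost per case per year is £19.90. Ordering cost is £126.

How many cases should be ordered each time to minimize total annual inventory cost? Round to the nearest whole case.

2DS/H = 2·84,840·126/19.9 = 1,074,355.78
EOQ = √1,074,355.78 ≈ 1,036.51

1,037 cases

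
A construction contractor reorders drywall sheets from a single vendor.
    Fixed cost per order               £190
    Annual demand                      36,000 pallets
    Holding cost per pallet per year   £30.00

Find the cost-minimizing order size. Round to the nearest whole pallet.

Optimal lot size Q* = (2 × 36,000 × £190 / £30)^½ ≈ 675.28

675 pallets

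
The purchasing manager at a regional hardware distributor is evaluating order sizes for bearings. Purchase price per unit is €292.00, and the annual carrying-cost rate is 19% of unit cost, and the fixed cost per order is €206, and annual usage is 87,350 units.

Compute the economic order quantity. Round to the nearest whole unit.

805 units

Carrying cost H = €292 × 19% = €55.4800/unit/yr
Optimal lot size Q* = (2 × 87,350 × €206 / €55.48)^½ ≈ 805.40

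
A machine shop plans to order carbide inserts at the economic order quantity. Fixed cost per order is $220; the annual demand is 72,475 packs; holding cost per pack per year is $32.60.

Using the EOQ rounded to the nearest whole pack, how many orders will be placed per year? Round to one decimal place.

73.3 orders per year

2DS/H = 2·72,475·220/32.6 = 978,190.18
EOQ = √978,190.18 ≈ 989.03 → Q = 989
Orders per year = D/Q = 72,475 / 989 = 73.281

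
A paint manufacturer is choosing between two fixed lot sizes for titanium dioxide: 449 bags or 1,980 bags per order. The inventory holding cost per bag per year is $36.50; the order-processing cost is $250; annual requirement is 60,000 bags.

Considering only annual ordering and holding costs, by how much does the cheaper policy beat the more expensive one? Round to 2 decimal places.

TC(Q) = (D/Q)S + (Q/2)H
TC(449) = (60,000/449)×250 + (449/2)×36.5 = $41,601.82
TC(1,980) = (60,000/1,980)×250 + (1,980/2)×36.5 = $43,710.76
Cheaper: Q = 449.  Difference = $2,108.94

$2,108.94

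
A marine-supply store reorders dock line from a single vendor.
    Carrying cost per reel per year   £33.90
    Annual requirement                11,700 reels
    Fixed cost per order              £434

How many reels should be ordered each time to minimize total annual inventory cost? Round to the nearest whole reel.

Q* = √(2·D·S / H) = √(2·11,700·434 / 33.9) = √299,575.2 ≈ 547.33

547 reels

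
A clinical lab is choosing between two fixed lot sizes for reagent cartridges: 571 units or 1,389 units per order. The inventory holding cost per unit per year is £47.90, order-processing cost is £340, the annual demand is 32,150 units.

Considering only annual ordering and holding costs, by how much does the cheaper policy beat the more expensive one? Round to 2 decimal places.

£8,317.18

For each Q, cost = (D/Q)·S + (Q/2)·H.
TC(571) = (32,150/571)×340 + (571/2)×47.9 = £32,819.06
TC(1,389) = (32,150/1,389)×340 + (1,389/2)×47.9 = £41,136.24
Lots of 571 are cheaper by £8,317.18.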